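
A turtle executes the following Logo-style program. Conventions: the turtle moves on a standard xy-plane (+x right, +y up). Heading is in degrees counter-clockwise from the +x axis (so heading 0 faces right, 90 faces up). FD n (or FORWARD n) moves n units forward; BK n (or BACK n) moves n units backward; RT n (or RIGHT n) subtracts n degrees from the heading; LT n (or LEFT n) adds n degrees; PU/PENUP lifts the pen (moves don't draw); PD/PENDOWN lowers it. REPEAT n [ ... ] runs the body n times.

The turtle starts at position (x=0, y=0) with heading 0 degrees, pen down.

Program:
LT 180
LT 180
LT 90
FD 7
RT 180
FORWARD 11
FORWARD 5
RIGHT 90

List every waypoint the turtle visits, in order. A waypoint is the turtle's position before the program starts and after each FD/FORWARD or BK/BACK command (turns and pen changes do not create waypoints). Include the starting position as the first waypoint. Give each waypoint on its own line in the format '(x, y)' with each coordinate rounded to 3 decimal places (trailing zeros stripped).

Executing turtle program step by step:
Start: pos=(0,0), heading=0, pen down
LT 180: heading 0 -> 180
LT 180: heading 180 -> 0
LT 90: heading 0 -> 90
FD 7: (0,0) -> (0,7) [heading=90, draw]
RT 180: heading 90 -> 270
FD 11: (0,7) -> (0,-4) [heading=270, draw]
FD 5: (0,-4) -> (0,-9) [heading=270, draw]
RT 90: heading 270 -> 180
Final: pos=(0,-9), heading=180, 3 segment(s) drawn
Waypoints (4 total):
(0, 0)
(0, 7)
(0, -4)
(0, -9)

Answer: (0, 0)
(0, 7)
(0, -4)
(0, -9)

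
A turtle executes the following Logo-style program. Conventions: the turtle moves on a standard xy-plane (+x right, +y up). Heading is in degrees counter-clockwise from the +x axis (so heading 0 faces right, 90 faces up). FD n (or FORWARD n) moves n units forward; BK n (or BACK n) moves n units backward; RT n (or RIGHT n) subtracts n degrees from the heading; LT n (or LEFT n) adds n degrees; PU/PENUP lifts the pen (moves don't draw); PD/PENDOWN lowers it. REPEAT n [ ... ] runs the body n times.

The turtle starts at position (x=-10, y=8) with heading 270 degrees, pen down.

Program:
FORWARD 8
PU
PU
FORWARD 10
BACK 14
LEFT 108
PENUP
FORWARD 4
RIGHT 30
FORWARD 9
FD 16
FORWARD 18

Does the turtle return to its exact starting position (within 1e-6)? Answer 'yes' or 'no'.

Executing turtle program step by step:
Start: pos=(-10,8), heading=270, pen down
FD 8: (-10,8) -> (-10,0) [heading=270, draw]
PU: pen up
PU: pen up
FD 10: (-10,0) -> (-10,-10) [heading=270, move]
BK 14: (-10,-10) -> (-10,4) [heading=270, move]
LT 108: heading 270 -> 18
PU: pen up
FD 4: (-10,4) -> (-6.196,5.236) [heading=18, move]
RT 30: heading 18 -> 348
FD 9: (-6.196,5.236) -> (2.608,3.365) [heading=348, move]
FD 16: (2.608,3.365) -> (18.258,0.038) [heading=348, move]
FD 18: (18.258,0.038) -> (35.865,-3.704) [heading=348, move]
Final: pos=(35.865,-3.704), heading=348, 1 segment(s) drawn

Start position: (-10, 8)
Final position: (35.865, -3.704)
Distance = 47.334; >= 1e-6 -> NOT closed

Answer: no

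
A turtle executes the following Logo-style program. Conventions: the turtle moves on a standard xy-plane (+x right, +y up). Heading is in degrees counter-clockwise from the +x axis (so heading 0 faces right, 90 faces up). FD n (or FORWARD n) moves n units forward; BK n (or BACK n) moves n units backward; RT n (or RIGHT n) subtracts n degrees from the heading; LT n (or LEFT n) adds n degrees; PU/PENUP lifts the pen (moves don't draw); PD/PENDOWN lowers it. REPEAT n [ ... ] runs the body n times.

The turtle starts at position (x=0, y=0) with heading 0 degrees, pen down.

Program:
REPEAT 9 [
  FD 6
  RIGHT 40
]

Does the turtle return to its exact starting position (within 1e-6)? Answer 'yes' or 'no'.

Executing turtle program step by step:
Start: pos=(0,0), heading=0, pen down
REPEAT 9 [
  -- iteration 1/9 --
  FD 6: (0,0) -> (6,0) [heading=0, draw]
  RT 40: heading 0 -> 320
  -- iteration 2/9 --
  FD 6: (6,0) -> (10.596,-3.857) [heading=320, draw]
  RT 40: heading 320 -> 280
  -- iteration 3/9 --
  FD 6: (10.596,-3.857) -> (11.638,-9.766) [heading=280, draw]
  RT 40: heading 280 -> 240
  -- iteration 4/9 --
  FD 6: (11.638,-9.766) -> (8.638,-14.962) [heading=240, draw]
  RT 40: heading 240 -> 200
  -- iteration 5/9 --
  FD 6: (8.638,-14.962) -> (3,-17.014) [heading=200, draw]
  RT 40: heading 200 -> 160
  -- iteration 6/9 --
  FD 6: (3,-17.014) -> (-2.638,-14.962) [heading=160, draw]
  RT 40: heading 160 -> 120
  -- iteration 7/9 --
  FD 6: (-2.638,-14.962) -> (-5.638,-9.766) [heading=120, draw]
  RT 40: heading 120 -> 80
  -- iteration 8/9 --
  FD 6: (-5.638,-9.766) -> (-4.596,-3.857) [heading=80, draw]
  RT 40: heading 80 -> 40
  -- iteration 9/9 --
  FD 6: (-4.596,-3.857) -> (0,0) [heading=40, draw]
  RT 40: heading 40 -> 0
]
Final: pos=(0,0), heading=0, 9 segment(s) drawn

Start position: (0, 0)
Final position: (0, 0)
Distance = 0; < 1e-6 -> CLOSED

Answer: yes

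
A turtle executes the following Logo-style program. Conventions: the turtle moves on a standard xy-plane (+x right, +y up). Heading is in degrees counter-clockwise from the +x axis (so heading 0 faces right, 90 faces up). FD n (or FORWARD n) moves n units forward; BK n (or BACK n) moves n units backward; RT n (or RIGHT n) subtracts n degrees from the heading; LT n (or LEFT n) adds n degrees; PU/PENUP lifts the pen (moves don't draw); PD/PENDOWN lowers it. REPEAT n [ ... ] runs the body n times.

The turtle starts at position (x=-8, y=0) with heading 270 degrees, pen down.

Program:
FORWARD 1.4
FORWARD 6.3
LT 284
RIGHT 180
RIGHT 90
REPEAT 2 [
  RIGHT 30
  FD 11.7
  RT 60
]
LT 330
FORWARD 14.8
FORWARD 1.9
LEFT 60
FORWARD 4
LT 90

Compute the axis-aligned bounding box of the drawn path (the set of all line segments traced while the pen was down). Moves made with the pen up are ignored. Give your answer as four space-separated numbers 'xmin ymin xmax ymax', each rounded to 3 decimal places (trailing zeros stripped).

Executing turtle program step by step:
Start: pos=(-8,0), heading=270, pen down
FD 1.4: (-8,0) -> (-8,-1.4) [heading=270, draw]
FD 6.3: (-8,-1.4) -> (-8,-7.7) [heading=270, draw]
LT 284: heading 270 -> 194
RT 180: heading 194 -> 14
RT 90: heading 14 -> 284
REPEAT 2 [
  -- iteration 1/2 --
  RT 30: heading 284 -> 254
  FD 11.7: (-8,-7.7) -> (-11.225,-18.947) [heading=254, draw]
  RT 60: heading 254 -> 194
  -- iteration 2/2 --
  RT 30: heading 194 -> 164
  FD 11.7: (-11.225,-18.947) -> (-22.472,-15.722) [heading=164, draw]
  RT 60: heading 164 -> 104
]
LT 330: heading 104 -> 74
FD 14.8: (-22.472,-15.722) -> (-18.392,-1.495) [heading=74, draw]
FD 1.9: (-18.392,-1.495) -> (-17.869,0.331) [heading=74, draw]
LT 60: heading 74 -> 134
FD 4: (-17.869,0.331) -> (-20.647,3.209) [heading=134, draw]
LT 90: heading 134 -> 224
Final: pos=(-20.647,3.209), heading=224, 7 segment(s) drawn

Segment endpoints: x in {-22.472, -20.647, -18.392, -17.869, -11.225, -8, -8}, y in {-18.947, -15.722, -7.7, -1.495, -1.4, 0, 0.331, 3.209}
xmin=-22.472, ymin=-18.947, xmax=-8, ymax=3.209

Answer: -22.472 -18.947 -8 3.209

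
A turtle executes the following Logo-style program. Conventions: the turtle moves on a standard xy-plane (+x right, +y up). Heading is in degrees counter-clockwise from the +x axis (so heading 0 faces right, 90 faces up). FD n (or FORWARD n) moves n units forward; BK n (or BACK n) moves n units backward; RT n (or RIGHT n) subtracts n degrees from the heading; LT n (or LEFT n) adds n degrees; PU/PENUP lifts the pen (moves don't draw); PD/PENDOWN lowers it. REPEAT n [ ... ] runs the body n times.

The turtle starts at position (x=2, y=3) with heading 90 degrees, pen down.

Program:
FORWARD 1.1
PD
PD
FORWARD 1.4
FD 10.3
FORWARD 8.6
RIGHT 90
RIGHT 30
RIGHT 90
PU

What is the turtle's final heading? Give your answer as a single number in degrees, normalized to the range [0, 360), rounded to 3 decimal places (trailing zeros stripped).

Answer: 240

Derivation:
Executing turtle program step by step:
Start: pos=(2,3), heading=90, pen down
FD 1.1: (2,3) -> (2,4.1) [heading=90, draw]
PD: pen down
PD: pen down
FD 1.4: (2,4.1) -> (2,5.5) [heading=90, draw]
FD 10.3: (2,5.5) -> (2,15.8) [heading=90, draw]
FD 8.6: (2,15.8) -> (2,24.4) [heading=90, draw]
RT 90: heading 90 -> 0
RT 30: heading 0 -> 330
RT 90: heading 330 -> 240
PU: pen up
Final: pos=(2,24.4), heading=240, 4 segment(s) drawn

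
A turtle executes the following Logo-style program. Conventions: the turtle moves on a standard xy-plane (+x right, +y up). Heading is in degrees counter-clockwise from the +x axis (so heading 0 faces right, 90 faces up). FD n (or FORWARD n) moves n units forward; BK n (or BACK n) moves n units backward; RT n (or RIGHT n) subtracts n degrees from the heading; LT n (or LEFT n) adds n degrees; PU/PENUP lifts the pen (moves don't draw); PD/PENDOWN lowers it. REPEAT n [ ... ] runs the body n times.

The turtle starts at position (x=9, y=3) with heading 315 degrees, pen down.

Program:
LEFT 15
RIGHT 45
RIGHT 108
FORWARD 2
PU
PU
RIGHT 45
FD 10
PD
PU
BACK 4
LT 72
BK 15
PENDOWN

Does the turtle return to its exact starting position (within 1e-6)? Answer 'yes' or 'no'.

Executing turtle program step by step:
Start: pos=(9,3), heading=315, pen down
LT 15: heading 315 -> 330
RT 45: heading 330 -> 285
RT 108: heading 285 -> 177
FD 2: (9,3) -> (7.003,3.105) [heading=177, draw]
PU: pen up
PU: pen up
RT 45: heading 177 -> 132
FD 10: (7.003,3.105) -> (0.311,10.536) [heading=132, move]
PD: pen down
PU: pen up
BK 4: (0.311,10.536) -> (2.988,7.564) [heading=132, move]
LT 72: heading 132 -> 204
BK 15: (2.988,7.564) -> (16.691,13.665) [heading=204, move]
PD: pen down
Final: pos=(16.691,13.665), heading=204, 1 segment(s) drawn

Start position: (9, 3)
Final position: (16.691, 13.665)
Distance = 13.149; >= 1e-6 -> NOT closed

Answer: no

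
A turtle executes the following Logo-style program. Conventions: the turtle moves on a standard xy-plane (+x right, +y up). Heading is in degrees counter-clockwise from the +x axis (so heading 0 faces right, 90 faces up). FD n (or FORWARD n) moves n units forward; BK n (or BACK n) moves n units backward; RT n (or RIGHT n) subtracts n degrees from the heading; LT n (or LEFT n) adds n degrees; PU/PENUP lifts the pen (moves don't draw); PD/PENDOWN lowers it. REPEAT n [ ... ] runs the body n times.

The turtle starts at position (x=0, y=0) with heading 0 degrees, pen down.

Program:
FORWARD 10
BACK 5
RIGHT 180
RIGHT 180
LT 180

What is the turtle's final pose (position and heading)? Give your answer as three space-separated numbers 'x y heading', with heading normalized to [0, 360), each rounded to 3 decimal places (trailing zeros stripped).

Executing turtle program step by step:
Start: pos=(0,0), heading=0, pen down
FD 10: (0,0) -> (10,0) [heading=0, draw]
BK 5: (10,0) -> (5,0) [heading=0, draw]
RT 180: heading 0 -> 180
RT 180: heading 180 -> 0
LT 180: heading 0 -> 180
Final: pos=(5,0), heading=180, 2 segment(s) drawn

Answer: 5 0 180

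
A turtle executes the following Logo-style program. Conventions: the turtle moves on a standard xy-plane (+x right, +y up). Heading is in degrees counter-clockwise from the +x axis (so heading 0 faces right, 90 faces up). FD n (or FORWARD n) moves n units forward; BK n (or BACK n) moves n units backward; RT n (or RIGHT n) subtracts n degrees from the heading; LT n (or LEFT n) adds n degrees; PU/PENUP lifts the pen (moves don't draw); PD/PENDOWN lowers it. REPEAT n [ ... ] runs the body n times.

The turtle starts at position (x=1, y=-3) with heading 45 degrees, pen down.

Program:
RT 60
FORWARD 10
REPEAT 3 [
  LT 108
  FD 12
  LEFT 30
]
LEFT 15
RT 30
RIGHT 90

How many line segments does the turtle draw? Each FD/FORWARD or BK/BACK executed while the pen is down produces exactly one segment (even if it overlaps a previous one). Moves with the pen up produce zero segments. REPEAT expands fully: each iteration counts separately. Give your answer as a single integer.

Executing turtle program step by step:
Start: pos=(1,-3), heading=45, pen down
RT 60: heading 45 -> 345
FD 10: (1,-3) -> (10.659,-5.588) [heading=345, draw]
REPEAT 3 [
  -- iteration 1/3 --
  LT 108: heading 345 -> 93
  FD 12: (10.659,-5.588) -> (10.031,6.395) [heading=93, draw]
  LT 30: heading 93 -> 123
  -- iteration 2/3 --
  LT 108: heading 123 -> 231
  FD 12: (10.031,6.395) -> (2.479,-2.93) [heading=231, draw]
  LT 30: heading 231 -> 261
  -- iteration 3/3 --
  LT 108: heading 261 -> 9
  FD 12: (2.479,-2.93) -> (14.332,-1.053) [heading=9, draw]
  LT 30: heading 9 -> 39
]
LT 15: heading 39 -> 54
RT 30: heading 54 -> 24
RT 90: heading 24 -> 294
Final: pos=(14.332,-1.053), heading=294, 4 segment(s) drawn
Segments drawn: 4

Answer: 4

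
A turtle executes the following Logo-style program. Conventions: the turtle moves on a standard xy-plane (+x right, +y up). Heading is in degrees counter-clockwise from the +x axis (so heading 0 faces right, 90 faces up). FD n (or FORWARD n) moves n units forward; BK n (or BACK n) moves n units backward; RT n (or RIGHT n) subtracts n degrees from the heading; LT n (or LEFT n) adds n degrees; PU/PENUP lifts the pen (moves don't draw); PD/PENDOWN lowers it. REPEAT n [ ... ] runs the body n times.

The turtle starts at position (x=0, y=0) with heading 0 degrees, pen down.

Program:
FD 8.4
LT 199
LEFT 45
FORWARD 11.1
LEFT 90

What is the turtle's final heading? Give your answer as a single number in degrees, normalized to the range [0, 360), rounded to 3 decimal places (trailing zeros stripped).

Answer: 334

Derivation:
Executing turtle program step by step:
Start: pos=(0,0), heading=0, pen down
FD 8.4: (0,0) -> (8.4,0) [heading=0, draw]
LT 199: heading 0 -> 199
LT 45: heading 199 -> 244
FD 11.1: (8.4,0) -> (3.534,-9.977) [heading=244, draw]
LT 90: heading 244 -> 334
Final: pos=(3.534,-9.977), heading=334, 2 segment(s) drawn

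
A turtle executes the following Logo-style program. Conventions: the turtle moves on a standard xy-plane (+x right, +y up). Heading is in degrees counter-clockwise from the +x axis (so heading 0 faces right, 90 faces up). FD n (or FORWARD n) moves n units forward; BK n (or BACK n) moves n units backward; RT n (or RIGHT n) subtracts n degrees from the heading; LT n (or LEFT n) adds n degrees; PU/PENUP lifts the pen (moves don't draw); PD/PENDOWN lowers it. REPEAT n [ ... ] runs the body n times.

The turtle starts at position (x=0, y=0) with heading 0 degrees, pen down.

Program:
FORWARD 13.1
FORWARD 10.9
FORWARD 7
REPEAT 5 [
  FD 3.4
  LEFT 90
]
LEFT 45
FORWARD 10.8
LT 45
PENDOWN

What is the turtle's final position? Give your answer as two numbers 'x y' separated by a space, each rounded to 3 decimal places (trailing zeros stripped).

Executing turtle program step by step:
Start: pos=(0,0), heading=0, pen down
FD 13.1: (0,0) -> (13.1,0) [heading=0, draw]
FD 10.9: (13.1,0) -> (24,0) [heading=0, draw]
FD 7: (24,0) -> (31,0) [heading=0, draw]
REPEAT 5 [
  -- iteration 1/5 --
  FD 3.4: (31,0) -> (34.4,0) [heading=0, draw]
  LT 90: heading 0 -> 90
  -- iteration 2/5 --
  FD 3.4: (34.4,0) -> (34.4,3.4) [heading=90, draw]
  LT 90: heading 90 -> 180
  -- iteration 3/5 --
  FD 3.4: (34.4,3.4) -> (31,3.4) [heading=180, draw]
  LT 90: heading 180 -> 270
  -- iteration 4/5 --
  FD 3.4: (31,3.4) -> (31,0) [heading=270, draw]
  LT 90: heading 270 -> 0
  -- iteration 5/5 --
  FD 3.4: (31,0) -> (34.4,0) [heading=0, draw]
  LT 90: heading 0 -> 90
]
LT 45: heading 90 -> 135
FD 10.8: (34.4,0) -> (26.763,7.637) [heading=135, draw]
LT 45: heading 135 -> 180
PD: pen down
Final: pos=(26.763,7.637), heading=180, 9 segment(s) drawn

Answer: 26.763 7.637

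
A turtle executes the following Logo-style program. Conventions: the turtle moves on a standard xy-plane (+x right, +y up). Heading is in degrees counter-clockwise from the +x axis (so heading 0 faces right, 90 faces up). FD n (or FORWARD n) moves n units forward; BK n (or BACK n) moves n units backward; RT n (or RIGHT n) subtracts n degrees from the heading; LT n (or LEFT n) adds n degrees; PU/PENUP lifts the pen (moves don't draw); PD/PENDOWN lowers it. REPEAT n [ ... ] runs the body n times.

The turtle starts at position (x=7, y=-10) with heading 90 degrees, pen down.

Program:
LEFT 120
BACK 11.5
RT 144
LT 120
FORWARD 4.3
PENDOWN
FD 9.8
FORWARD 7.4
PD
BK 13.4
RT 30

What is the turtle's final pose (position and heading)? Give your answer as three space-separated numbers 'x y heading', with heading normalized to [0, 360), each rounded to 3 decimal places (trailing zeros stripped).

Answer: 8.904 -5.097 156

Derivation:
Executing turtle program step by step:
Start: pos=(7,-10), heading=90, pen down
LT 120: heading 90 -> 210
BK 11.5: (7,-10) -> (16.959,-4.25) [heading=210, draw]
RT 144: heading 210 -> 66
LT 120: heading 66 -> 186
FD 4.3: (16.959,-4.25) -> (12.683,-4.699) [heading=186, draw]
PD: pen down
FD 9.8: (12.683,-4.699) -> (2.937,-5.724) [heading=186, draw]
FD 7.4: (2.937,-5.724) -> (-4.423,-6.497) [heading=186, draw]
PD: pen down
BK 13.4: (-4.423,-6.497) -> (8.904,-5.097) [heading=186, draw]
RT 30: heading 186 -> 156
Final: pos=(8.904,-5.097), heading=156, 5 segment(s) drawn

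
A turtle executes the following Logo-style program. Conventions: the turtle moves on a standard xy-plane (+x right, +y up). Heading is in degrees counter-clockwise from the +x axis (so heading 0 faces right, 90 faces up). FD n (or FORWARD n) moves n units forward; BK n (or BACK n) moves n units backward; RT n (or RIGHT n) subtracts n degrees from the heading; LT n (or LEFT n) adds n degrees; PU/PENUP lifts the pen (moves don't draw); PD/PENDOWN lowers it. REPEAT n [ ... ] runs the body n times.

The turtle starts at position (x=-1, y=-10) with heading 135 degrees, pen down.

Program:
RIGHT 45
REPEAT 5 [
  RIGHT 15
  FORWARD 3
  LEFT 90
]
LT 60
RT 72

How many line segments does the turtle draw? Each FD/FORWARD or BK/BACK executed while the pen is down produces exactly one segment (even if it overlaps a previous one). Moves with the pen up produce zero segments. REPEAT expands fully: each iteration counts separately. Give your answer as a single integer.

Executing turtle program step by step:
Start: pos=(-1,-10), heading=135, pen down
RT 45: heading 135 -> 90
REPEAT 5 [
  -- iteration 1/5 --
  RT 15: heading 90 -> 75
  FD 3: (-1,-10) -> (-0.224,-7.102) [heading=75, draw]
  LT 90: heading 75 -> 165
  -- iteration 2/5 --
  RT 15: heading 165 -> 150
  FD 3: (-0.224,-7.102) -> (-2.822,-5.602) [heading=150, draw]
  LT 90: heading 150 -> 240
  -- iteration 3/5 --
  RT 15: heading 240 -> 225
  FD 3: (-2.822,-5.602) -> (-4.943,-7.724) [heading=225, draw]
  LT 90: heading 225 -> 315
  -- iteration 4/5 --
  RT 15: heading 315 -> 300
  FD 3: (-4.943,-7.724) -> (-3.443,-10.322) [heading=300, draw]
  LT 90: heading 300 -> 30
  -- iteration 5/5 --
  RT 15: heading 30 -> 15
  FD 3: (-3.443,-10.322) -> (-0.545,-9.545) [heading=15, draw]
  LT 90: heading 15 -> 105
]
LT 60: heading 105 -> 165
RT 72: heading 165 -> 93
Final: pos=(-0.545,-9.545), heading=93, 5 segment(s) drawn
Segments drawn: 5

Answer: 5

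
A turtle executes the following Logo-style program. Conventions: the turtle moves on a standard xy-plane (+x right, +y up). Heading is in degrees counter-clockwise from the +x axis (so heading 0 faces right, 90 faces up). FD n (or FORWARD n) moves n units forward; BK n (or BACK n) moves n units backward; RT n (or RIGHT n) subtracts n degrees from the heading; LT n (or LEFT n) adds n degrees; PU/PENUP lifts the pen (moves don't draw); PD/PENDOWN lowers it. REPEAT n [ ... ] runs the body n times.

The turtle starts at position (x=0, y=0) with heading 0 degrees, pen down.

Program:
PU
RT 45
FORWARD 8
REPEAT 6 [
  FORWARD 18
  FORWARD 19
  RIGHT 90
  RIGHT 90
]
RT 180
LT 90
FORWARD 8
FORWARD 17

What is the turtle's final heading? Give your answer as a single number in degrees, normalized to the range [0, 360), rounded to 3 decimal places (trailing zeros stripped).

Executing turtle program step by step:
Start: pos=(0,0), heading=0, pen down
PU: pen up
RT 45: heading 0 -> 315
FD 8: (0,0) -> (5.657,-5.657) [heading=315, move]
REPEAT 6 [
  -- iteration 1/6 --
  FD 18: (5.657,-5.657) -> (18.385,-18.385) [heading=315, move]
  FD 19: (18.385,-18.385) -> (31.82,-31.82) [heading=315, move]
  RT 90: heading 315 -> 225
  RT 90: heading 225 -> 135
  -- iteration 2/6 --
  FD 18: (31.82,-31.82) -> (19.092,-19.092) [heading=135, move]
  FD 19: (19.092,-19.092) -> (5.657,-5.657) [heading=135, move]
  RT 90: heading 135 -> 45
  RT 90: heading 45 -> 315
  -- iteration 3/6 --
  FD 18: (5.657,-5.657) -> (18.385,-18.385) [heading=315, move]
  FD 19: (18.385,-18.385) -> (31.82,-31.82) [heading=315, move]
  RT 90: heading 315 -> 225
  RT 90: heading 225 -> 135
  -- iteration 4/6 --
  FD 18: (31.82,-31.82) -> (19.092,-19.092) [heading=135, move]
  FD 19: (19.092,-19.092) -> (5.657,-5.657) [heading=135, move]
  RT 90: heading 135 -> 45
  RT 90: heading 45 -> 315
  -- iteration 5/6 --
  FD 18: (5.657,-5.657) -> (18.385,-18.385) [heading=315, move]
  FD 19: (18.385,-18.385) -> (31.82,-31.82) [heading=315, move]
  RT 90: heading 315 -> 225
  RT 90: heading 225 -> 135
  -- iteration 6/6 --
  FD 18: (31.82,-31.82) -> (19.092,-19.092) [heading=135, move]
  FD 19: (19.092,-19.092) -> (5.657,-5.657) [heading=135, move]
  RT 90: heading 135 -> 45
  RT 90: heading 45 -> 315
]
RT 180: heading 315 -> 135
LT 90: heading 135 -> 225
FD 8: (5.657,-5.657) -> (0,-11.314) [heading=225, move]
FD 17: (0,-11.314) -> (-12.021,-23.335) [heading=225, move]
Final: pos=(-12.021,-23.335), heading=225, 0 segment(s) drawn

Answer: 225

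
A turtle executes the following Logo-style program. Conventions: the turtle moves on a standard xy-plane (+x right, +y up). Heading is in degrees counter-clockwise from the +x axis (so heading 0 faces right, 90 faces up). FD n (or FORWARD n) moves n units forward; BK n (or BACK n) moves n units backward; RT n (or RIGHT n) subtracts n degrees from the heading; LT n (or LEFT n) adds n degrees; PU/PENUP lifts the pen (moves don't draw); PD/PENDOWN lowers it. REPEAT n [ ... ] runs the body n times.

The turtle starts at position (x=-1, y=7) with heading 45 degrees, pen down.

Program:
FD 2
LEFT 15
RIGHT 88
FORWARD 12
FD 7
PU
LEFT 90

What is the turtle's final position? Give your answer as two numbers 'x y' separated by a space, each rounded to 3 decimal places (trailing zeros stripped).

Executing turtle program step by step:
Start: pos=(-1,7), heading=45, pen down
FD 2: (-1,7) -> (0.414,8.414) [heading=45, draw]
LT 15: heading 45 -> 60
RT 88: heading 60 -> 332
FD 12: (0.414,8.414) -> (11.01,2.781) [heading=332, draw]
FD 7: (11.01,2.781) -> (17.19,-0.506) [heading=332, draw]
PU: pen up
LT 90: heading 332 -> 62
Final: pos=(17.19,-0.506), heading=62, 3 segment(s) drawn

Answer: 17.19 -0.506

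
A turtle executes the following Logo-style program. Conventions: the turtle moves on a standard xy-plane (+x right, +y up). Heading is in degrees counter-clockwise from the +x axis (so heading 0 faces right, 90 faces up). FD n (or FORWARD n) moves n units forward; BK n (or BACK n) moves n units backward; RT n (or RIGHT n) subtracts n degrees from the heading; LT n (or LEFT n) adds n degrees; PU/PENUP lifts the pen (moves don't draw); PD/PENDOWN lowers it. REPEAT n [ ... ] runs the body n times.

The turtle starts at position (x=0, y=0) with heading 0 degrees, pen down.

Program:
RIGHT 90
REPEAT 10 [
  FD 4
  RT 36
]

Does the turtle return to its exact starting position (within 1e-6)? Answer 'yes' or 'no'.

Executing turtle program step by step:
Start: pos=(0,0), heading=0, pen down
RT 90: heading 0 -> 270
REPEAT 10 [
  -- iteration 1/10 --
  FD 4: (0,0) -> (0,-4) [heading=270, draw]
  RT 36: heading 270 -> 234
  -- iteration 2/10 --
  FD 4: (0,-4) -> (-2.351,-7.236) [heading=234, draw]
  RT 36: heading 234 -> 198
  -- iteration 3/10 --
  FD 4: (-2.351,-7.236) -> (-6.155,-8.472) [heading=198, draw]
  RT 36: heading 198 -> 162
  -- iteration 4/10 --
  FD 4: (-6.155,-8.472) -> (-9.96,-7.236) [heading=162, draw]
  RT 36: heading 162 -> 126
  -- iteration 5/10 --
  FD 4: (-9.96,-7.236) -> (-12.311,-4) [heading=126, draw]
  RT 36: heading 126 -> 90
  -- iteration 6/10 --
  FD 4: (-12.311,-4) -> (-12.311,0) [heading=90, draw]
  RT 36: heading 90 -> 54
  -- iteration 7/10 --
  FD 4: (-12.311,0) -> (-9.96,3.236) [heading=54, draw]
  RT 36: heading 54 -> 18
  -- iteration 8/10 --
  FD 4: (-9.96,3.236) -> (-6.155,4.472) [heading=18, draw]
  RT 36: heading 18 -> 342
  -- iteration 9/10 --
  FD 4: (-6.155,4.472) -> (-2.351,3.236) [heading=342, draw]
  RT 36: heading 342 -> 306
  -- iteration 10/10 --
  FD 4: (-2.351,3.236) -> (0,0) [heading=306, draw]
  RT 36: heading 306 -> 270
]
Final: pos=(0,0), heading=270, 10 segment(s) drawn

Start position: (0, 0)
Final position: (0, 0)
Distance = 0; < 1e-6 -> CLOSED

Answer: yes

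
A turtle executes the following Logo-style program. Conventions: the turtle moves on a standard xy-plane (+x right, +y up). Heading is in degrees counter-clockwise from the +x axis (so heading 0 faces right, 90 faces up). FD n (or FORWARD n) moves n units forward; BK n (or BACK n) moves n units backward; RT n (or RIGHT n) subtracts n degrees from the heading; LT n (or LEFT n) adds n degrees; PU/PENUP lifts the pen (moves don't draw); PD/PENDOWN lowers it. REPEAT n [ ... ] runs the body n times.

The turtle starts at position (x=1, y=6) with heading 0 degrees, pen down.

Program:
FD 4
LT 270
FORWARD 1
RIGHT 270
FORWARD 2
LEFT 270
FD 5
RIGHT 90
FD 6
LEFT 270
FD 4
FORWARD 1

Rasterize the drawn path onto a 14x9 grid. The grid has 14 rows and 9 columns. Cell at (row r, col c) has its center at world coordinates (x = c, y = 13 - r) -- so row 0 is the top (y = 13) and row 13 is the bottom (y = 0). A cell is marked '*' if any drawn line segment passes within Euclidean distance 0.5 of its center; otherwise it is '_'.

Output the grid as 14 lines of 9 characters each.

Segment 0: (1,6) -> (5,6)
Segment 1: (5,6) -> (5,5)
Segment 2: (5,5) -> (7,5)
Segment 3: (7,5) -> (7,0)
Segment 4: (7,0) -> (1,0)
Segment 5: (1,0) -> (1,4)
Segment 6: (1,4) -> (1,5)

Answer: _________
_________
_________
_________
_________
_________
_________
_*****___
_*___***_
_*_____*_
_*_____*_
_*_____*_
_*_____*_
_*******_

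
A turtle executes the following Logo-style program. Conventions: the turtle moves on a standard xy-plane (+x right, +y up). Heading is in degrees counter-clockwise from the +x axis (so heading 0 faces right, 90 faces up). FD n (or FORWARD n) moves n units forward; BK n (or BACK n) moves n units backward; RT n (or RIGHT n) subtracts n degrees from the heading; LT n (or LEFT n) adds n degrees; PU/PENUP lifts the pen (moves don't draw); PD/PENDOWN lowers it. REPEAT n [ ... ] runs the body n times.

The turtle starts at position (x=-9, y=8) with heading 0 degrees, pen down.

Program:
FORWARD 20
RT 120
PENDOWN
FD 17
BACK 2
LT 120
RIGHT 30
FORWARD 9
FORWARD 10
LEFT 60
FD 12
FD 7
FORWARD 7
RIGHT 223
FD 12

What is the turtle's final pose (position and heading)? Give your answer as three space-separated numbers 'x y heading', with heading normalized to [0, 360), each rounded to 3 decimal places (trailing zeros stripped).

Executing turtle program step by step:
Start: pos=(-9,8), heading=0, pen down
FD 20: (-9,8) -> (11,8) [heading=0, draw]
RT 120: heading 0 -> 240
PD: pen down
FD 17: (11,8) -> (2.5,-6.722) [heading=240, draw]
BK 2: (2.5,-6.722) -> (3.5,-4.99) [heading=240, draw]
LT 120: heading 240 -> 0
RT 30: heading 0 -> 330
FD 9: (3.5,-4.99) -> (11.294,-9.49) [heading=330, draw]
FD 10: (11.294,-9.49) -> (19.954,-14.49) [heading=330, draw]
LT 60: heading 330 -> 30
FD 12: (19.954,-14.49) -> (30.347,-8.49) [heading=30, draw]
FD 7: (30.347,-8.49) -> (36.409,-4.99) [heading=30, draw]
FD 7: (36.409,-4.99) -> (42.471,-1.49) [heading=30, draw]
RT 223: heading 30 -> 167
FD 12: (42.471,-1.49) -> (30.779,1.209) [heading=167, draw]
Final: pos=(30.779,1.209), heading=167, 9 segment(s) drawn

Answer: 30.779 1.209 167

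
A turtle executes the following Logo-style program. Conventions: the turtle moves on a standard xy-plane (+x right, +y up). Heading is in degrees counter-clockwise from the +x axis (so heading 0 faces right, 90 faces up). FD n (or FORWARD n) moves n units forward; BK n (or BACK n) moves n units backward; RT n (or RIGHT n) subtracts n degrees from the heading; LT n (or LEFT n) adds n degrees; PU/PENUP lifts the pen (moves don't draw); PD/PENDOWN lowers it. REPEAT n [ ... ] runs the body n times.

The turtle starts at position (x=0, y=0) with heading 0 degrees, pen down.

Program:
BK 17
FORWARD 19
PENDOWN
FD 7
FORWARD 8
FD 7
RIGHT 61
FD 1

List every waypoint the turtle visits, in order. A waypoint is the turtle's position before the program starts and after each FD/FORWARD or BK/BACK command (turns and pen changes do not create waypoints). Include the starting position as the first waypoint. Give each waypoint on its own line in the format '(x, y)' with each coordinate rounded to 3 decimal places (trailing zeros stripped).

Executing turtle program step by step:
Start: pos=(0,0), heading=0, pen down
BK 17: (0,0) -> (-17,0) [heading=0, draw]
FD 19: (-17,0) -> (2,0) [heading=0, draw]
PD: pen down
FD 7: (2,0) -> (9,0) [heading=0, draw]
FD 8: (9,0) -> (17,0) [heading=0, draw]
FD 7: (17,0) -> (24,0) [heading=0, draw]
RT 61: heading 0 -> 299
FD 1: (24,0) -> (24.485,-0.875) [heading=299, draw]
Final: pos=(24.485,-0.875), heading=299, 6 segment(s) drawn
Waypoints (7 total):
(0, 0)
(-17, 0)
(2, 0)
(9, 0)
(17, 0)
(24, 0)
(24.485, -0.875)

Answer: (0, 0)
(-17, 0)
(2, 0)
(9, 0)
(17, 0)
(24, 0)
(24.485, -0.875)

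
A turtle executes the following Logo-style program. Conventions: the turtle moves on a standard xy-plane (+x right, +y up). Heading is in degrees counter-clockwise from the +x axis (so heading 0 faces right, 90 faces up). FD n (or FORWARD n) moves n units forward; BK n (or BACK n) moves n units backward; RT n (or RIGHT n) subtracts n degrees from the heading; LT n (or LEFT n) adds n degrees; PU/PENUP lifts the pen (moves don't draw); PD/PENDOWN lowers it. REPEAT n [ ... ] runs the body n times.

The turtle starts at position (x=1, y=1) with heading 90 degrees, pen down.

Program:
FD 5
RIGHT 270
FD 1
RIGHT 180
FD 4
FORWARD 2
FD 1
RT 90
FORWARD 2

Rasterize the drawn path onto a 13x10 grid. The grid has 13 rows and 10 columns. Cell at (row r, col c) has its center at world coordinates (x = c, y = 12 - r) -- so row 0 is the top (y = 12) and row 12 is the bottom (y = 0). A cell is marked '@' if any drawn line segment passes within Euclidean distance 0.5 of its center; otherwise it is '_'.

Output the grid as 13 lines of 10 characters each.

Segment 0: (1,1) -> (1,6)
Segment 1: (1,6) -> (0,6)
Segment 2: (0,6) -> (4,6)
Segment 3: (4,6) -> (6,6)
Segment 4: (6,6) -> (7,6)
Segment 5: (7,6) -> (7,4)

Answer: __________
__________
__________
__________
__________
__________
@@@@@@@@__
_@_____@__
_@_____@__
_@________
_@________
_@________
__________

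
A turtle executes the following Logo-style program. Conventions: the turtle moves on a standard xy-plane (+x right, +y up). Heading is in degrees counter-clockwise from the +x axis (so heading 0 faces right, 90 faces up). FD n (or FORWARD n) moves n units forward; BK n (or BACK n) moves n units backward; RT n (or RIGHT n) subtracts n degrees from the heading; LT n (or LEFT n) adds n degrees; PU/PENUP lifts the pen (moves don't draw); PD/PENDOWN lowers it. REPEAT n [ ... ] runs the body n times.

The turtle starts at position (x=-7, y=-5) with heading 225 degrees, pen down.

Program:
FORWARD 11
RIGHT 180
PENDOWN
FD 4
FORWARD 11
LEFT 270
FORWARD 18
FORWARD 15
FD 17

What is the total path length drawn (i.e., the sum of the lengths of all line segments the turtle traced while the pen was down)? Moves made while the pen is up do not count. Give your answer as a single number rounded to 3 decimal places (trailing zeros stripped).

Answer: 76

Derivation:
Executing turtle program step by step:
Start: pos=(-7,-5), heading=225, pen down
FD 11: (-7,-5) -> (-14.778,-12.778) [heading=225, draw]
RT 180: heading 225 -> 45
PD: pen down
FD 4: (-14.778,-12.778) -> (-11.95,-9.95) [heading=45, draw]
FD 11: (-11.95,-9.95) -> (-4.172,-2.172) [heading=45, draw]
LT 270: heading 45 -> 315
FD 18: (-4.172,-2.172) -> (8.556,-14.899) [heading=315, draw]
FD 15: (8.556,-14.899) -> (19.163,-25.506) [heading=315, draw]
FD 17: (19.163,-25.506) -> (31.184,-37.527) [heading=315, draw]
Final: pos=(31.184,-37.527), heading=315, 6 segment(s) drawn

Segment lengths:
  seg 1: (-7,-5) -> (-14.778,-12.778), length = 11
  seg 2: (-14.778,-12.778) -> (-11.95,-9.95), length = 4
  seg 3: (-11.95,-9.95) -> (-4.172,-2.172), length = 11
  seg 4: (-4.172,-2.172) -> (8.556,-14.899), length = 18
  seg 5: (8.556,-14.899) -> (19.163,-25.506), length = 15
  seg 6: (19.163,-25.506) -> (31.184,-37.527), length = 17
Total = 76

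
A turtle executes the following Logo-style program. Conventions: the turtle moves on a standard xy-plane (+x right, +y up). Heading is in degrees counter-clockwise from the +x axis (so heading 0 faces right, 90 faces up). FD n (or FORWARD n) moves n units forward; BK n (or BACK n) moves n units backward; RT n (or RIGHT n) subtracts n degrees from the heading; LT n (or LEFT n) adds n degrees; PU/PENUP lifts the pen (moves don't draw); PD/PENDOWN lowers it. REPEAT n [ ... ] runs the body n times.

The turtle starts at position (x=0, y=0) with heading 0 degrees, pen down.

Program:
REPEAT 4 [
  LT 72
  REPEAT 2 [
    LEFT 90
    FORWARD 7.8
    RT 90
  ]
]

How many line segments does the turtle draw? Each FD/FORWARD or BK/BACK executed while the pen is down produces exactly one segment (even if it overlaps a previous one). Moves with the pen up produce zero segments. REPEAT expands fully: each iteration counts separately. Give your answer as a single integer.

Answer: 8

Derivation:
Executing turtle program step by step:
Start: pos=(0,0), heading=0, pen down
REPEAT 4 [
  -- iteration 1/4 --
  LT 72: heading 0 -> 72
  REPEAT 2 [
    -- iteration 1/2 --
    LT 90: heading 72 -> 162
    FD 7.8: (0,0) -> (-7.418,2.41) [heading=162, draw]
    RT 90: heading 162 -> 72
    -- iteration 2/2 --
    LT 90: heading 72 -> 162
    FD 7.8: (-7.418,2.41) -> (-14.836,4.821) [heading=162, draw]
    RT 90: heading 162 -> 72
  ]
  -- iteration 2/4 --
  LT 72: heading 72 -> 144
  REPEAT 2 [
    -- iteration 1/2 --
    LT 90: heading 144 -> 234
    FD 7.8: (-14.836,4.821) -> (-19.421,-1.49) [heading=234, draw]
    RT 90: heading 234 -> 144
    -- iteration 2/2 --
    LT 90: heading 144 -> 234
    FD 7.8: (-19.421,-1.49) -> (-24.006,-7.8) [heading=234, draw]
    RT 90: heading 234 -> 144
  ]
  -- iteration 3/4 --
  LT 72: heading 144 -> 216
  REPEAT 2 [
    -- iteration 1/2 --
    LT 90: heading 216 -> 306
    FD 7.8: (-24.006,-7.8) -> (-19.421,-14.11) [heading=306, draw]
    RT 90: heading 306 -> 216
    -- iteration 2/2 --
    LT 90: heading 216 -> 306
    FD 7.8: (-19.421,-14.11) -> (-14.836,-20.421) [heading=306, draw]
    RT 90: heading 306 -> 216
  ]
  -- iteration 4/4 --
  LT 72: heading 216 -> 288
  REPEAT 2 [
    -- iteration 1/2 --
    LT 90: heading 288 -> 18
    FD 7.8: (-14.836,-20.421) -> (-7.418,-18.01) [heading=18, draw]
    RT 90: heading 18 -> 288
    -- iteration 2/2 --
    LT 90: heading 288 -> 18
    FD 7.8: (-7.418,-18.01) -> (0,-15.6) [heading=18, draw]
    RT 90: heading 18 -> 288
  ]
]
Final: pos=(0,-15.6), heading=288, 8 segment(s) drawn
Segments drawn: 8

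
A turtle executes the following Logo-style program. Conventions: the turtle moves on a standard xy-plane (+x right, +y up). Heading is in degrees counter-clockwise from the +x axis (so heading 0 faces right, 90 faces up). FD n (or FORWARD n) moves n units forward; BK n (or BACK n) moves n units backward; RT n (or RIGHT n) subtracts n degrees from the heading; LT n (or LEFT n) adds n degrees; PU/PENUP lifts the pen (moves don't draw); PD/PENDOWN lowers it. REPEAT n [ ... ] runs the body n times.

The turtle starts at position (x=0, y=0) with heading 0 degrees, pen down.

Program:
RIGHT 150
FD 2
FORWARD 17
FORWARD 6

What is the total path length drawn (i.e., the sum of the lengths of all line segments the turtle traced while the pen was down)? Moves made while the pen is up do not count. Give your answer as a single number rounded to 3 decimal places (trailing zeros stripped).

Answer: 25

Derivation:
Executing turtle program step by step:
Start: pos=(0,0), heading=0, pen down
RT 150: heading 0 -> 210
FD 2: (0,0) -> (-1.732,-1) [heading=210, draw]
FD 17: (-1.732,-1) -> (-16.454,-9.5) [heading=210, draw]
FD 6: (-16.454,-9.5) -> (-21.651,-12.5) [heading=210, draw]
Final: pos=(-21.651,-12.5), heading=210, 3 segment(s) drawn

Segment lengths:
  seg 1: (0,0) -> (-1.732,-1), length = 2
  seg 2: (-1.732,-1) -> (-16.454,-9.5), length = 17
  seg 3: (-16.454,-9.5) -> (-21.651,-12.5), length = 6
Total = 25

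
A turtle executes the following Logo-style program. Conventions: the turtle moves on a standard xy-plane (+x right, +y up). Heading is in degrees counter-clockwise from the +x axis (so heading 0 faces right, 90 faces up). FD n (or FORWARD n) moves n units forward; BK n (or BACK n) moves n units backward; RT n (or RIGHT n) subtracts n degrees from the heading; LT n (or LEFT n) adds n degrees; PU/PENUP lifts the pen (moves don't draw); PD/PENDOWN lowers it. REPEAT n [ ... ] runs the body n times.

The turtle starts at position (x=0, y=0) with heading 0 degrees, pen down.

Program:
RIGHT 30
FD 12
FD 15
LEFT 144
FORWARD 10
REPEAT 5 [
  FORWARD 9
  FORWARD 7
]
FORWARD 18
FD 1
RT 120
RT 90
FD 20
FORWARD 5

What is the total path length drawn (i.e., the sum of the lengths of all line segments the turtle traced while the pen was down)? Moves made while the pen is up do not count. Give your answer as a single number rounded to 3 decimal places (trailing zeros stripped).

Answer: 161

Derivation:
Executing turtle program step by step:
Start: pos=(0,0), heading=0, pen down
RT 30: heading 0 -> 330
FD 12: (0,0) -> (10.392,-6) [heading=330, draw]
FD 15: (10.392,-6) -> (23.383,-13.5) [heading=330, draw]
LT 144: heading 330 -> 114
FD 10: (23.383,-13.5) -> (19.315,-4.365) [heading=114, draw]
REPEAT 5 [
  -- iteration 1/5 --
  FD 9: (19.315,-4.365) -> (15.655,3.857) [heading=114, draw]
  FD 7: (15.655,3.857) -> (12.808,10.252) [heading=114, draw]
  -- iteration 2/5 --
  FD 9: (12.808,10.252) -> (9.147,18.474) [heading=114, draw]
  FD 7: (9.147,18.474) -> (6.3,24.869) [heading=114, draw]
  -- iteration 3/5 --
  FD 9: (6.3,24.869) -> (2.639,33.091) [heading=114, draw]
  FD 7: (2.639,33.091) -> (-0.208,39.486) [heading=114, draw]
  -- iteration 4/5 --
  FD 9: (-0.208,39.486) -> (-3.869,47.708) [heading=114, draw]
  FD 7: (-3.869,47.708) -> (-6.716,54.102) [heading=114, draw]
  -- iteration 5/5 --
  FD 9: (-6.716,54.102) -> (-10.376,62.324) [heading=114, draw]
  FD 7: (-10.376,62.324) -> (-13.224,68.719) [heading=114, draw]
]
FD 18: (-13.224,68.719) -> (-20.545,85.163) [heading=114, draw]
FD 1: (-20.545,85.163) -> (-20.952,86.076) [heading=114, draw]
RT 120: heading 114 -> 354
RT 90: heading 354 -> 264
FD 20: (-20.952,86.076) -> (-23.042,66.186) [heading=264, draw]
FD 5: (-23.042,66.186) -> (-23.565,61.213) [heading=264, draw]
Final: pos=(-23.565,61.213), heading=264, 17 segment(s) drawn

Segment lengths:
  seg 1: (0,0) -> (10.392,-6), length = 12
  seg 2: (10.392,-6) -> (23.383,-13.5), length = 15
  seg 3: (23.383,-13.5) -> (19.315,-4.365), length = 10
  seg 4: (19.315,-4.365) -> (15.655,3.857), length = 9
  seg 5: (15.655,3.857) -> (12.808,10.252), length = 7
  seg 6: (12.808,10.252) -> (9.147,18.474), length = 9
  seg 7: (9.147,18.474) -> (6.3,24.869), length = 7
  seg 8: (6.3,24.869) -> (2.639,33.091), length = 9
  seg 9: (2.639,33.091) -> (-0.208,39.486), length = 7
  seg 10: (-0.208,39.486) -> (-3.869,47.708), length = 9
  seg 11: (-3.869,47.708) -> (-6.716,54.102), length = 7
  seg 12: (-6.716,54.102) -> (-10.376,62.324), length = 9
  seg 13: (-10.376,62.324) -> (-13.224,68.719), length = 7
  seg 14: (-13.224,68.719) -> (-20.545,85.163), length = 18
  seg 15: (-20.545,85.163) -> (-20.952,86.076), length = 1
  seg 16: (-20.952,86.076) -> (-23.042,66.186), length = 20
  seg 17: (-23.042,66.186) -> (-23.565,61.213), length = 5
Total = 161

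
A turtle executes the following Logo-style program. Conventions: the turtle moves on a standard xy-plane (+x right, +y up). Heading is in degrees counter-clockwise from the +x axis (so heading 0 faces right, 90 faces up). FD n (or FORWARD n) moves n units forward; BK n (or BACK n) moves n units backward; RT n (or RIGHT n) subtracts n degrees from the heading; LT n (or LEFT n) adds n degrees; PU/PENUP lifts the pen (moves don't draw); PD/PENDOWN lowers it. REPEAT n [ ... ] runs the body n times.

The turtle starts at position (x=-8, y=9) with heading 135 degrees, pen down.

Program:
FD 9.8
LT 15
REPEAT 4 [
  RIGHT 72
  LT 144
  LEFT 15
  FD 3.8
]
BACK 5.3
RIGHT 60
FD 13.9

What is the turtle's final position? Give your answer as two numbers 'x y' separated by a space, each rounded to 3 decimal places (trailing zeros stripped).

Executing turtle program step by step:
Start: pos=(-8,9), heading=135, pen down
FD 9.8: (-8,9) -> (-14.93,15.93) [heading=135, draw]
LT 15: heading 135 -> 150
REPEAT 4 [
  -- iteration 1/4 --
  RT 72: heading 150 -> 78
  LT 144: heading 78 -> 222
  LT 15: heading 222 -> 237
  FD 3.8: (-14.93,15.93) -> (-16.999,12.743) [heading=237, draw]
  -- iteration 2/4 --
  RT 72: heading 237 -> 165
  LT 144: heading 165 -> 309
  LT 15: heading 309 -> 324
  FD 3.8: (-16.999,12.743) -> (-13.925,10.509) [heading=324, draw]
  -- iteration 3/4 --
  RT 72: heading 324 -> 252
  LT 144: heading 252 -> 36
  LT 15: heading 36 -> 51
  FD 3.8: (-13.925,10.509) -> (-11.534,13.462) [heading=51, draw]
  -- iteration 4/4 --
  RT 72: heading 51 -> 339
  LT 144: heading 339 -> 123
  LT 15: heading 123 -> 138
  FD 3.8: (-11.534,13.462) -> (-14.358,16.005) [heading=138, draw]
]
BK 5.3: (-14.358,16.005) -> (-10.419,12.459) [heading=138, draw]
RT 60: heading 138 -> 78
FD 13.9: (-10.419,12.459) -> (-7.529,26.055) [heading=78, draw]
Final: pos=(-7.529,26.055), heading=78, 7 segment(s) drawn

Answer: -7.529 26.055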